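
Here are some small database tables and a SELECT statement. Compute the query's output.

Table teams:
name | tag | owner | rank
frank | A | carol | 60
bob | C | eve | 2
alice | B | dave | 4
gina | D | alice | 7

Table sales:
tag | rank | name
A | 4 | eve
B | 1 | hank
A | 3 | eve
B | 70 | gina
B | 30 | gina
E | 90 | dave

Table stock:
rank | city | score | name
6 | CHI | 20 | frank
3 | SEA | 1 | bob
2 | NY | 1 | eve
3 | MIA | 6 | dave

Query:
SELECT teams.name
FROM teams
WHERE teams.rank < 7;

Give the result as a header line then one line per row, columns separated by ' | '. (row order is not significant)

== RESULT ==
teams.name
bob
alice

Derivation:
After WHERE (2 rows):
teams.name | teams.tag | teams.owner | teams.rank
bob | C | eve | 2
alice | B | dave | 4
After SELECT (2 rows):
teams.name
bob
alice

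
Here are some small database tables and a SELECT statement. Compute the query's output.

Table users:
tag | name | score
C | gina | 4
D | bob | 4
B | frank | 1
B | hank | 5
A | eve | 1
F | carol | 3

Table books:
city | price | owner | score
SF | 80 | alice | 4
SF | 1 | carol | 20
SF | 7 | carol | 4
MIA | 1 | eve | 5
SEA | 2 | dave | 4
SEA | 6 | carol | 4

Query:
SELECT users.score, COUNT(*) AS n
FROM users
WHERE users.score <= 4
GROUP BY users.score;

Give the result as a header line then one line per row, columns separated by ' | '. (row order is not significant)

== RESULT ==
users.score | n
4 | 2
1 | 2
3 | 1

Derivation:
After WHERE (5 rows):
users.tag | users.name | users.score
C | gina | 4
D | bob | 4
B | frank | 1
A | eve | 1
F | carol | 3
After GROUP BY (3 rows):
users.score | n
4 | 2
1 | 2
3 | 1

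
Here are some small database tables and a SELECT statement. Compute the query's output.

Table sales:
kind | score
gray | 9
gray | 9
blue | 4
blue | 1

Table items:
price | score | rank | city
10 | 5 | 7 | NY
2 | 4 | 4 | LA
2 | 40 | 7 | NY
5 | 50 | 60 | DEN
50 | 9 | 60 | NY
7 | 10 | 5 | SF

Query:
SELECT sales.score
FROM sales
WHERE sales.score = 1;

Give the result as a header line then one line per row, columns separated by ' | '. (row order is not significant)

== RESULT ==
sales.score
1

Derivation:
After WHERE (1 rows):
sales.kind | sales.score
blue | 1
After SELECT (1 rows):
sales.score
1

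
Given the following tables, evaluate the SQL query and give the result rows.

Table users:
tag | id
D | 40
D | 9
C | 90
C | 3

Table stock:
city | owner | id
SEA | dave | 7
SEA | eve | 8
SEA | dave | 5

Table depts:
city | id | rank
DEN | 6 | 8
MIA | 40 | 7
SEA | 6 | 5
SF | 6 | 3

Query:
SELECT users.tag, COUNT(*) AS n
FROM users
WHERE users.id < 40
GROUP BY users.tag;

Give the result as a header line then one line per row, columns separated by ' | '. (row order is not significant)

After WHERE (2 rows):
users.tag | users.id
D | 9
C | 3
After GROUP BY (2 rows):
users.tag | n
D | 1
C | 1

== RESULT ==
users.tag | n
D | 1
C | 1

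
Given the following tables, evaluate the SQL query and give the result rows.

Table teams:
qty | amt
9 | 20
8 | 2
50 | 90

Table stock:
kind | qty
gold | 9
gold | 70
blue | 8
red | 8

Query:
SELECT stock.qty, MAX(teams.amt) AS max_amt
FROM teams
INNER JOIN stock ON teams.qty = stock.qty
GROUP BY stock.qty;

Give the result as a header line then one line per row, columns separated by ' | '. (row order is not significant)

== RESULT ==
stock.qty | max_amt
9 | 20
8 | 2

Derivation:
After JOIN stock (3 rows):
teams.qty | teams.amt | stock.kind | stock.qty
9 | 20 | gold | 9
8 | 2 | blue | 8
8 | 2 | red | 8
After GROUP BY (2 rows):
stock.qty | max_amt
9 | 20
8 | 2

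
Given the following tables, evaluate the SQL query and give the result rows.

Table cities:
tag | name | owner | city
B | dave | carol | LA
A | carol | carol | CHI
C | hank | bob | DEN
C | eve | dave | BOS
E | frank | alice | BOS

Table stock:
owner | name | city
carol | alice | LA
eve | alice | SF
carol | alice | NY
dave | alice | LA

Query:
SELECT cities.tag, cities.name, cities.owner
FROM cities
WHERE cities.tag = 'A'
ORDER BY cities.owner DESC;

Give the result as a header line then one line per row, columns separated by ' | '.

After WHERE (1 rows):
cities.tag | cities.name | cities.owner | cities.city
A | carol | carol | CHI
After SELECT (1 rows):
cities.tag | cities.name | cities.owner
A | carol | carol
After ORDER BY (1 rows):
cities.tag | cities.name | cities.owner
A | carol | carol

== RESULT ==
cities.tag | cities.name | cities.owner
A | carol | carol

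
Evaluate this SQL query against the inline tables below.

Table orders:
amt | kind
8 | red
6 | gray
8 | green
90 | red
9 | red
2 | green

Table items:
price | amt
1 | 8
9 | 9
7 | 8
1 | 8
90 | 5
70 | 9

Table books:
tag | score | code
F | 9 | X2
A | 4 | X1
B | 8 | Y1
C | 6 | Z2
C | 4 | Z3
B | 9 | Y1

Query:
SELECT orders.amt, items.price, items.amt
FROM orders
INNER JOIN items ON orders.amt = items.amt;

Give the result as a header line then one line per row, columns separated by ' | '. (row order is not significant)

After JOIN items (8 rows):
orders.amt | orders.kind | items.price | items.amt
8 | red | 1 | 8
8 | red | 7 | 8
8 | red | 1 | 8
8 | green | 1 | 8
8 | green | 7 | 8
8 | green | 1 | 8
9 | red | 9 | 9
9 | red | 70 | 9
After SELECT (8 rows):
orders.amt | items.price | items.amt
8 | 1 | 8
8 | 7 | 8
8 | 1 | 8
8 | 1 | 8
8 | 7 | 8
8 | 1 | 8
9 | 9 | 9
9 | 70 | 9

== RESULT ==
orders.amt | items.price | items.amt
8 | 1 | 8
8 | 7 | 8
8 | 1 | 8
8 | 1 | 8
8 | 7 | 8
8 | 1 | 8
9 | 9 | 9
9 | 70 | 9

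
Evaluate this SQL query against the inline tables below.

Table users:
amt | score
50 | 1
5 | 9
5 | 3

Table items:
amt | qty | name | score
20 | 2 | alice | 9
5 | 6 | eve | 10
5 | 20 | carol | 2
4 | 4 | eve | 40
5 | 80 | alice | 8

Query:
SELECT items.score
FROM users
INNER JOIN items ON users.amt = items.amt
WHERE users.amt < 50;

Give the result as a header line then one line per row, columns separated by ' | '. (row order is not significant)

After JOIN items (6 rows):
users.amt | users.score | items.amt | items.qty | items.name | items.score
5 | 9 | 5 | 6 | eve | 10
5 | 9 | 5 | 20 | carol | 2
5 | 9 | 5 | 80 | alice | 8
5 | 3 | 5 | 6 | eve | 10
5 | 3 | 5 | 20 | carol | 2
5 | 3 | 5 | 80 | alice | 8
After WHERE (6 rows):
users.amt | users.score | items.amt | items.qty | items.name | items.score
5 | 9 | 5 | 6 | eve | 10
5 | 9 | 5 | 20 | carol | 2
5 | 9 | 5 | 80 | alice | 8
5 | 3 | 5 | 6 | eve | 10
5 | 3 | 5 | 20 | carol | 2
5 | 3 | 5 | 80 | alice | 8
After SELECT (6 rows):
items.score
10
2
8
10
2
8

== RESULT ==
items.score
10
2
8
10
2
8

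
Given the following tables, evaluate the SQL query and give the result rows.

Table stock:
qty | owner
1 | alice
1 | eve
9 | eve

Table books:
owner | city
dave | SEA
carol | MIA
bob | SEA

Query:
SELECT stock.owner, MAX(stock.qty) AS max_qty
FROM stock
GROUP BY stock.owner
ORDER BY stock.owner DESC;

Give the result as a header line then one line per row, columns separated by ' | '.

After GROUP BY (2 rows):
stock.owner | max_qty
alice | 1
eve | 9
After ORDER BY (2 rows):
stock.owner | max_qty
eve | 9
alice | 1

== RESULT ==
stock.owner | max_qty
eve | 9
alice | 1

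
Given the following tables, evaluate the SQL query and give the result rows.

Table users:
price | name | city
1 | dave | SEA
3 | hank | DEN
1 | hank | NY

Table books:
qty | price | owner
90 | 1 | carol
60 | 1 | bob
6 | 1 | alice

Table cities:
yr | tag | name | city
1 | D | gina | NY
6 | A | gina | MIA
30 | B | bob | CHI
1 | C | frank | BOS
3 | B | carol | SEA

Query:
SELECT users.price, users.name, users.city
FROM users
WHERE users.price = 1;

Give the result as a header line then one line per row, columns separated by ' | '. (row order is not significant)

After WHERE (2 rows):
users.price | users.name | users.city
1 | dave | SEA
1 | hank | NY
After SELECT (2 rows):
users.price | users.name | users.city
1 | dave | SEA
1 | hank | NY

== RESULT ==
users.price | users.name | users.city
1 | dave | SEA
1 | hank | NY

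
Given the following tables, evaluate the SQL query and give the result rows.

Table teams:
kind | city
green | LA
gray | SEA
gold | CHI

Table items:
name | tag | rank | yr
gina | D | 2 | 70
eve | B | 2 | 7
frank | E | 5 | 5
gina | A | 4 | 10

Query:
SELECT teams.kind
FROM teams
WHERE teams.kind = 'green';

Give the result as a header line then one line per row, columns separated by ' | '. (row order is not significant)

After WHERE (1 rows):
teams.kind | teams.city
green | LA
After SELECT (1 rows):
teams.kind
green

== RESULT ==
teams.kind
green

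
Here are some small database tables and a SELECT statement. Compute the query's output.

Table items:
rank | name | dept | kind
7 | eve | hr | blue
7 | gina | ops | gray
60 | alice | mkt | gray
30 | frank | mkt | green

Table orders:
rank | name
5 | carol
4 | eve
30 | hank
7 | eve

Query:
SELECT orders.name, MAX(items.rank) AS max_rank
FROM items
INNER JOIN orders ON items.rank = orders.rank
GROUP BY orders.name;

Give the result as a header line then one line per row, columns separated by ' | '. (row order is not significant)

== RESULT ==
orders.name | max_rank
eve | 7
hank | 30

Derivation:
After JOIN orders (3 rows):
items.rank | items.name | items.dept | items.kind | orders.rank | orders.name
7 | eve | hr | blue | 7 | eve
7 | gina | ops | gray | 7 | eve
30 | frank | mkt | green | 30 | hank
After GROUP BY (2 rows):
orders.name | max_rank
eve | 7
hank | 30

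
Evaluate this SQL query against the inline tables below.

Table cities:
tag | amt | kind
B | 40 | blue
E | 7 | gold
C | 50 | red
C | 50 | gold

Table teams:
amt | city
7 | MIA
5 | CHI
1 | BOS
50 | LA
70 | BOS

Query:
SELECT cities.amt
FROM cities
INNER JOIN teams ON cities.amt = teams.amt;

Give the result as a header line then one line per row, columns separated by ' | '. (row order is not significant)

== RESULT ==
cities.amt
7
50
50

Derivation:
After JOIN teams (3 rows):
cities.tag | cities.amt | cities.kind | teams.amt | teams.city
E | 7 | gold | 7 | MIA
C | 50 | red | 50 | LA
C | 50 | gold | 50 | LA
After SELECT (3 rows):
cities.amt
7
50
50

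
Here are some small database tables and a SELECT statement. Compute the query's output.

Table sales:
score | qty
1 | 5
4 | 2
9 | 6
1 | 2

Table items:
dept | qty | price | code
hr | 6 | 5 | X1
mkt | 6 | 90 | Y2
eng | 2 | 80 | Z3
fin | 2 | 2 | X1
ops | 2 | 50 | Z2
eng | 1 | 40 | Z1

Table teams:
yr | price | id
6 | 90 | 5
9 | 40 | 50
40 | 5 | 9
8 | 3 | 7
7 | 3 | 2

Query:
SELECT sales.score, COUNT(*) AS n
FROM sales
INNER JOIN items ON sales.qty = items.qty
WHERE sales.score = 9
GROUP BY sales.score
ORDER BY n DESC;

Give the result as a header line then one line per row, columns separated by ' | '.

== RESULT ==
sales.score | n
9 | 2

Derivation:
After JOIN items (8 rows):
sales.score | sales.qty | items.dept | items.qty | items.price | items.code
4 | 2 | eng | 2 | 80 | Z3
4 | 2 | fin | 2 | 2 | X1
4 | 2 | ops | 2 | 50 | Z2
9 | 6 | hr | 6 | 5 | X1
9 | 6 | mkt | 6 | 90 | Y2
1 | 2 | eng | 2 | 80 | Z3
1 | 2 | fin | 2 | 2 | X1
1 | 2 | ops | 2 | 50 | Z2
After WHERE (2 rows):
sales.score | sales.qty | items.dept | items.qty | items.price | items.code
9 | 6 | hr | 6 | 5 | X1
9 | 6 | mkt | 6 | 90 | Y2
After GROUP BY (1 rows):
sales.score | n
9 | 2
After ORDER BY (1 rows):
sales.score | n
9 | 2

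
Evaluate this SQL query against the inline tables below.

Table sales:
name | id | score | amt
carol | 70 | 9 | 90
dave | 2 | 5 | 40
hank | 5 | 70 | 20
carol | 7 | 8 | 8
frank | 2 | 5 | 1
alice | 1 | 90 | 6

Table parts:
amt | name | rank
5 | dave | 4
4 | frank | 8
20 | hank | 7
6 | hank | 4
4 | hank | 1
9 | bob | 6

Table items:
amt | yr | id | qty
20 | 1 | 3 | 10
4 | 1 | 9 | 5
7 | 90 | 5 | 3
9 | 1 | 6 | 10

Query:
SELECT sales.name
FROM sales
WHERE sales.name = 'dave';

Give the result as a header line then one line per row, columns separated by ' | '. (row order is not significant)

After WHERE (1 rows):
sales.name | sales.id | sales.score | sales.amt
dave | 2 | 5 | 40
After SELECT (1 rows):
sales.name
dave

== RESULT ==
sales.name
dave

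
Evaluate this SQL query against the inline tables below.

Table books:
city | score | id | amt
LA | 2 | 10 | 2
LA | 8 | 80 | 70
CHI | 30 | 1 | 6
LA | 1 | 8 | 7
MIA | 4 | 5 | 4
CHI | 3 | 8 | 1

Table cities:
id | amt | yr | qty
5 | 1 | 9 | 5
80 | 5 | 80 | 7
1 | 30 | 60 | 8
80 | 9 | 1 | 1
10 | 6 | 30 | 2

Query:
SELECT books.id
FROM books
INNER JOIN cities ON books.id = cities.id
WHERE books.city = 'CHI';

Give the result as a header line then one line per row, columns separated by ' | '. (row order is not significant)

== RESULT ==
books.id
1

Derivation:
After JOIN cities (5 rows):
books.city | books.score | books.id | books.amt | cities.id | cities.amt | cities.yr | cities.qty
LA | 2 | 10 | 2 | 10 | 6 | 30 | 2
LA | 8 | 80 | 70 | 80 | 5 | 80 | 7
LA | 8 | 80 | 70 | 80 | 9 | 1 | 1
CHI | 30 | 1 | 6 | 1 | 30 | 60 | 8
MIA | 4 | 5 | 4 | 5 | 1 | 9 | 5
After WHERE (1 rows):
books.city | books.score | books.id | books.amt | cities.id | cities.amt | cities.yr | cities.qty
CHI | 30 | 1 | 6 | 1 | 30 | 60 | 8
After SELECT (1 rows):
books.id
1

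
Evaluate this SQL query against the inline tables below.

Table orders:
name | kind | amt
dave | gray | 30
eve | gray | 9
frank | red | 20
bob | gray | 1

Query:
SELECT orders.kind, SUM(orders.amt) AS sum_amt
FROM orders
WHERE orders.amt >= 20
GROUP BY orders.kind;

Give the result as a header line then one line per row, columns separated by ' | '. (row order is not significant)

== RESULT ==
orders.kind | sum_amt
gray | 30
red | 20

Derivation:
After WHERE (2 rows):
orders.name | orders.kind | orders.amt
dave | gray | 30
frank | red | 20
After GROUP BY (2 rows):
orders.kind | sum_amt
gray | 30
red | 20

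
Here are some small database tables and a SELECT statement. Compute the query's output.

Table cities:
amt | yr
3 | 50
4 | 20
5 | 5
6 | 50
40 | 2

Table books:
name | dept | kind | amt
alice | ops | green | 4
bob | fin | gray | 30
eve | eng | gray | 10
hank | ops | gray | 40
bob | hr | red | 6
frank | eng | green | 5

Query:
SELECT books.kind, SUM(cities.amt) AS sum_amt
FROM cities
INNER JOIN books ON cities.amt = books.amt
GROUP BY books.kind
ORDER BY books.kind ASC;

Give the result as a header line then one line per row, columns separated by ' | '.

== RESULT ==
books.kind | sum_amt
gray | 40
green | 9
red | 6

Derivation:
After JOIN books (4 rows):
cities.amt | cities.yr | books.name | books.dept | books.kind | books.amt
4 | 20 | alice | ops | green | 4
5 | 5 | frank | eng | green | 5
6 | 50 | bob | hr | red | 6
40 | 2 | hank | ops | gray | 40
After GROUP BY (3 rows):
books.kind | sum_amt
green | 9
red | 6
gray | 40
After ORDER BY (3 rows):
books.kind | sum_amt
gray | 40
green | 9
red | 6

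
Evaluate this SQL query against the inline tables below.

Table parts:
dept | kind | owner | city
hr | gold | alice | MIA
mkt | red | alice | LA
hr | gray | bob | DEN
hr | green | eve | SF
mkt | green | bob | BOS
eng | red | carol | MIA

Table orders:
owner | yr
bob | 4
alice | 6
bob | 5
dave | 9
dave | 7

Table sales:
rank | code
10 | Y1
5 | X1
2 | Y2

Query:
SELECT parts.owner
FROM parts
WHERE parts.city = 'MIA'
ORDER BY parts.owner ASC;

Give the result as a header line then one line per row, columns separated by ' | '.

== RESULT ==
parts.owner
alice
carol

Derivation:
After WHERE (2 rows):
parts.dept | parts.kind | parts.owner | parts.city
hr | gold | alice | MIA
eng | red | carol | MIA
After SELECT (2 rows):
parts.owner
alice
carol
After ORDER BY (2 rows):
parts.owner
alice
carol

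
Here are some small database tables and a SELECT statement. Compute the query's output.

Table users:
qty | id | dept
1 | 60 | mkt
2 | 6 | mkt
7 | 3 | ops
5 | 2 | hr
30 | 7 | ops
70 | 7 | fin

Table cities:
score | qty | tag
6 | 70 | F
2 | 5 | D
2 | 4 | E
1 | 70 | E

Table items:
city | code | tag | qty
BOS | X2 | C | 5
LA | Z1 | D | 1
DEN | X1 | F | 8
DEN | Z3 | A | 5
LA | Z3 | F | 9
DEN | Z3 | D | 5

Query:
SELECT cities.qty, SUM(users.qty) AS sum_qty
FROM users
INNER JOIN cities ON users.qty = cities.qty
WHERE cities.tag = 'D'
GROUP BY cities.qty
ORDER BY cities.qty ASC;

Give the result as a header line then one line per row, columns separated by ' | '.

== RESULT ==
cities.qty | sum_qty
5 | 5

Derivation:
After JOIN cities (3 rows):
users.qty | users.id | users.dept | cities.score | cities.qty | cities.tag
5 | 2 | hr | 2 | 5 | D
70 | 7 | fin | 6 | 70 | F
70 | 7 | fin | 1 | 70 | E
After WHERE (1 rows):
users.qty | users.id | users.dept | cities.score | cities.qty | cities.tag
5 | 2 | hr | 2 | 5 | D
After GROUP BY (1 rows):
cities.qty | sum_qty
5 | 5
After ORDER BY (1 rows):
cities.qty | sum_qty
5 | 5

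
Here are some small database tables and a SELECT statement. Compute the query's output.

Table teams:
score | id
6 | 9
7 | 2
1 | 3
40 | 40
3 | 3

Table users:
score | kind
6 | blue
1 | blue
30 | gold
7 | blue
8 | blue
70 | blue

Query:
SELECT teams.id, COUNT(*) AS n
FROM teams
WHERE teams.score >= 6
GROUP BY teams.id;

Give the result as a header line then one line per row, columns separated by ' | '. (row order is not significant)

== RESULT ==
teams.id | n
9 | 1
2 | 1
40 | 1

Derivation:
After WHERE (3 rows):
teams.score | teams.id
6 | 9
7 | 2
40 | 40
After GROUP BY (3 rows):
teams.id | n
9 | 1
2 | 1
40 | 1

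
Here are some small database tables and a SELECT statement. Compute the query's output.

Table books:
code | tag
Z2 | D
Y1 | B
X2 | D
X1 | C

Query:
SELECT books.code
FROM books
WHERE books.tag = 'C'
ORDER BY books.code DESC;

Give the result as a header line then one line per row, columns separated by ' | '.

After WHERE (1 rows):
books.code | books.tag
X1 | C
After SELECT (1 rows):
books.code
X1
After ORDER BY (1 rows):
books.code
X1

== RESULT ==
books.code
X1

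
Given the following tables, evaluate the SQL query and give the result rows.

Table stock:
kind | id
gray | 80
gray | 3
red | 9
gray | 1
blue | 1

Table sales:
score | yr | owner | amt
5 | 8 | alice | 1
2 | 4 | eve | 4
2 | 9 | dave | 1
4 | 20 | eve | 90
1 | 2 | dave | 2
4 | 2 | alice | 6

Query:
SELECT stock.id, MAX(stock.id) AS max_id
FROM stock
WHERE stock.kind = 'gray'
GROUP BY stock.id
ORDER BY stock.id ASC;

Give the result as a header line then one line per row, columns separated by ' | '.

After WHERE (3 rows):
stock.kind | stock.id
gray | 80
gray | 3
gray | 1
After GROUP BY (3 rows):
stock.id | max_id
80 | 80
3 | 3
1 | 1
After ORDER BY (3 rows):
stock.id | max_id
1 | 1
3 | 3
80 | 80

== RESULT ==
stock.id | max_id
1 | 1
3 | 3
80 | 80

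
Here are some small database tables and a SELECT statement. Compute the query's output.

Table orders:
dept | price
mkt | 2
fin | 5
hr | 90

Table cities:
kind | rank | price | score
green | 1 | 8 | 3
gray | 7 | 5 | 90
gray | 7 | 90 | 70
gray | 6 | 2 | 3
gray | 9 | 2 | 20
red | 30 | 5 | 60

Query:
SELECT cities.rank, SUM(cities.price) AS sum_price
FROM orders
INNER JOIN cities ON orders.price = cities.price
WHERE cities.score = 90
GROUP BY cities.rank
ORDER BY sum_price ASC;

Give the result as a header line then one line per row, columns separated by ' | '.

== RESULT ==
cities.rank | sum_price
7 | 5

Derivation:
After JOIN cities (5 rows):
orders.dept | orders.price | cities.kind | cities.rank | cities.price | cities.score
mkt | 2 | gray | 6 | 2 | 3
mkt | 2 | gray | 9 | 2 | 20
fin | 5 | gray | 7 | 5 | 90
fin | 5 | red | 30 | 5 | 60
hr | 90 | gray | 7 | 90 | 70
After WHERE (1 rows):
orders.dept | orders.price | cities.kind | cities.rank | cities.price | cities.score
fin | 5 | gray | 7 | 5 | 90
After GROUP BY (1 rows):
cities.rank | sum_price
7 | 5
After ORDER BY (1 rows):
cities.rank | sum_price
7 | 5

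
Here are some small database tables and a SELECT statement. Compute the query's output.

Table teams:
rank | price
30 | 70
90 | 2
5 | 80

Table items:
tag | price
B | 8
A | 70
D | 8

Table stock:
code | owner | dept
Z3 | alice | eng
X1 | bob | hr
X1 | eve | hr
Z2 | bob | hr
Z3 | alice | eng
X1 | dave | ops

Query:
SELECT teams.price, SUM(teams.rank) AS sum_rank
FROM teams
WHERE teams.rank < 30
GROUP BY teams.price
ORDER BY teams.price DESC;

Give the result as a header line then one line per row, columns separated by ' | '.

== RESULT ==
teams.price | sum_rank
80 | 5

Derivation:
After WHERE (1 rows):
teams.rank | teams.price
5 | 80
After GROUP BY (1 rows):
teams.price | sum_rank
80 | 5
After ORDER BY (1 rows):
teams.price | sum_rank
80 | 5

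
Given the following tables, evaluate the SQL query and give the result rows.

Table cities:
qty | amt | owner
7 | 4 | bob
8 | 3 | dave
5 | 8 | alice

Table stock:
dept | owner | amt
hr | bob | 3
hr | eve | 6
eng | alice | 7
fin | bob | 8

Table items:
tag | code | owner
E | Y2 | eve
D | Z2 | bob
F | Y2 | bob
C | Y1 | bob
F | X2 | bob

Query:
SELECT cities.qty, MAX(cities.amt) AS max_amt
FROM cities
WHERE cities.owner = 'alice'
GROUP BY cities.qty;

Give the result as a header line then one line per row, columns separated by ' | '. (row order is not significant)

After WHERE (1 rows):
cities.qty | cities.amt | cities.owner
5 | 8 | alice
After GROUP BY (1 rows):
cities.qty | max_amt
5 | 8

== RESULT ==
cities.qty | max_amt
5 | 8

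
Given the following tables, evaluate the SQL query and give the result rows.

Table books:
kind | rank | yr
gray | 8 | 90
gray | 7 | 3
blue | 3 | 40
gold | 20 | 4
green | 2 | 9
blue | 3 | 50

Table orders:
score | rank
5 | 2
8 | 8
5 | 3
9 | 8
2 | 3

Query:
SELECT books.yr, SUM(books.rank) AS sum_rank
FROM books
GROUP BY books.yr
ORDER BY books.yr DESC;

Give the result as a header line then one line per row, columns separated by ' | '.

After GROUP BY (6 rows):
books.yr | sum_rank
90 | 8
3 | 7
40 | 3
4 | 20
9 | 2
50 | 3
After ORDER BY (6 rows):
books.yr | sum_rank
90 | 8
50 | 3
40 | 3
9 | 2
4 | 20
3 | 7

== RESULT ==
books.yr | sum_rank
90 | 8
50 | 3
40 | 3
9 | 2
4 | 20
3 | 7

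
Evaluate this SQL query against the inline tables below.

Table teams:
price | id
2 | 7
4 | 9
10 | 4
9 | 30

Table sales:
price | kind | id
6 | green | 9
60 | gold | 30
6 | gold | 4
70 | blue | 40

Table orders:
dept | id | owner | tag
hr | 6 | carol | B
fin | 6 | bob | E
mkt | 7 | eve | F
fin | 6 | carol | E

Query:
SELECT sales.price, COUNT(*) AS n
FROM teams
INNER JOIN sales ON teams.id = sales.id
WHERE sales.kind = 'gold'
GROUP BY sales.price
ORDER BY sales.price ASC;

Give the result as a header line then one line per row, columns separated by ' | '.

After JOIN sales (3 rows):
teams.price | teams.id | sales.price | sales.kind | sales.id
4 | 9 | 6 | green | 9
10 | 4 | 6 | gold | 4
9 | 30 | 60 | gold | 30
After WHERE (2 rows):
teams.price | teams.id | sales.price | sales.kind | sales.id
10 | 4 | 6 | gold | 4
9 | 30 | 60 | gold | 30
After GROUP BY (2 rows):
sales.price | n
6 | 1
60 | 1
After ORDER BY (2 rows):
sales.price | n
6 | 1
60 | 1

== RESULT ==
sales.price | n
6 | 1
60 | 1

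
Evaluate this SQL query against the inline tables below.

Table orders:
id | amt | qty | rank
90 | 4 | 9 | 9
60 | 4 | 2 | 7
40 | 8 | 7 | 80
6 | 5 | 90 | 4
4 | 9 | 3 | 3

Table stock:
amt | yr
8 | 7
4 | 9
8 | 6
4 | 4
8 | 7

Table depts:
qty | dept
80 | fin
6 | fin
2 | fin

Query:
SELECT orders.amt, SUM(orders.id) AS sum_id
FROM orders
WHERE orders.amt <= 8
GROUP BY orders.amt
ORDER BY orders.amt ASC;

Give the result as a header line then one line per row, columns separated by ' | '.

After WHERE (4 rows):
orders.id | orders.amt | orders.qty | orders.rank
90 | 4 | 9 | 9
60 | 4 | 2 | 7
40 | 8 | 7 | 80
6 | 5 | 90 | 4
After GROUP BY (3 rows):
orders.amt | sum_id
4 | 150
8 | 40
5 | 6
After ORDER BY (3 rows):
orders.amt | sum_id
4 | 150
5 | 6
8 | 40

== RESULT ==
orders.amt | sum_id
4 | 150
5 | 6
8 | 40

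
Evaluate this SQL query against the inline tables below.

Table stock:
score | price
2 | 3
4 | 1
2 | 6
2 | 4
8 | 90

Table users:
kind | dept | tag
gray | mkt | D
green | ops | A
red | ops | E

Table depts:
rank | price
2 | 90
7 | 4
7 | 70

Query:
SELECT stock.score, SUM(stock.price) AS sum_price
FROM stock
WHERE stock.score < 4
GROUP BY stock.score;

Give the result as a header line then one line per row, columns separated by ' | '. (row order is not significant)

After WHERE (3 rows):
stock.score | stock.price
2 | 3
2 | 6
2 | 4
After GROUP BY (1 rows):
stock.score | sum_price
2 | 13

== RESULT ==
stock.score | sum_price
2 | 13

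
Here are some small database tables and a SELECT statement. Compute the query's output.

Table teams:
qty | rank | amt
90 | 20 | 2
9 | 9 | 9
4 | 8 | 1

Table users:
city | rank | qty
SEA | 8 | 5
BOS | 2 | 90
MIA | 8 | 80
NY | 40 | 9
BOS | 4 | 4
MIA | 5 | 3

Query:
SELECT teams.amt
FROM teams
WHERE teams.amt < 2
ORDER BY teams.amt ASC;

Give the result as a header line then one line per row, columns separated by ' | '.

After WHERE (1 rows):
teams.qty | teams.rank | teams.amt
4 | 8 | 1
After SELECT (1 rows):
teams.amt
1
After ORDER BY (1 rows):
teams.amt
1

== RESULT ==
teams.amt
1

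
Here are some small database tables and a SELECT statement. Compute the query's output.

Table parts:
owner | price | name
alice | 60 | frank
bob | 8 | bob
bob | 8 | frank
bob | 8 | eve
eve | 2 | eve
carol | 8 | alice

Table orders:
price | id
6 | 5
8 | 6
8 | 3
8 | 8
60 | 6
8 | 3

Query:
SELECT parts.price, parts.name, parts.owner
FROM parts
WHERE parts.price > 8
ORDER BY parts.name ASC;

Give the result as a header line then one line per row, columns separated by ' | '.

== RESULT ==
parts.price | parts.name | parts.owner
60 | frank | alice

Derivation:
After WHERE (1 rows):
parts.owner | parts.price | parts.name
alice | 60 | frank
After SELECT (1 rows):
parts.price | parts.name | parts.owner
60 | frank | alice
After ORDER BY (1 rows):
parts.price | parts.name | parts.owner
60 | frank | alice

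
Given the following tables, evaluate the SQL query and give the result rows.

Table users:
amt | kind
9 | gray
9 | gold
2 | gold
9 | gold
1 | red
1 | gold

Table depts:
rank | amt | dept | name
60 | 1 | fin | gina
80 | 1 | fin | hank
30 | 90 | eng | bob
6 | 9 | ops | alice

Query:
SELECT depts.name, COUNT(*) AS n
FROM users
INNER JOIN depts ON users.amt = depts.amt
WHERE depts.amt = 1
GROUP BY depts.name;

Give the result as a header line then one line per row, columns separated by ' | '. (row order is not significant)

== RESULT ==
depts.name | n
gina | 2
hank | 2

Derivation:
After JOIN depts (7 rows):
users.amt | users.kind | depts.rank | depts.amt | depts.dept | depts.name
9 | gray | 6 | 9 | ops | alice
9 | gold | 6 | 9 | ops | alice
9 | gold | 6 | 9 | ops | alice
1 | red | 60 | 1 | fin | gina
1 | red | 80 | 1 | fin | hank
1 | gold | 60 | 1 | fin | gina
1 | gold | 80 | 1 | fin | hank
After WHERE (4 rows):
users.amt | users.kind | depts.rank | depts.amt | depts.dept | depts.name
1 | red | 60 | 1 | fin | gina
1 | red | 80 | 1 | fin | hank
1 | gold | 60 | 1 | fin | gina
1 | gold | 80 | 1 | fin | hank
After GROUP BY (2 rows):
depts.name | n
gina | 2
hank | 2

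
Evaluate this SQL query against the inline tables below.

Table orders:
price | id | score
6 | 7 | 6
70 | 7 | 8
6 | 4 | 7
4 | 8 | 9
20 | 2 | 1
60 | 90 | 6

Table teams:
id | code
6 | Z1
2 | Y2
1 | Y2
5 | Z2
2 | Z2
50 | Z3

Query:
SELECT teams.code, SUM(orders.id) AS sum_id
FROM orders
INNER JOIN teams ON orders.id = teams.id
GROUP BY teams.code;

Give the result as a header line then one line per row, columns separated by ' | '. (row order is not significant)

After JOIN teams (2 rows):
orders.price | orders.id | orders.score | teams.id | teams.code
20 | 2 | 1 | 2 | Y2
20 | 2 | 1 | 2 | Z2
After GROUP BY (2 rows):
teams.code | sum_id
Y2 | 2
Z2 | 2

== RESULT ==
teams.code | sum_id
Y2 | 2
Z2 | 2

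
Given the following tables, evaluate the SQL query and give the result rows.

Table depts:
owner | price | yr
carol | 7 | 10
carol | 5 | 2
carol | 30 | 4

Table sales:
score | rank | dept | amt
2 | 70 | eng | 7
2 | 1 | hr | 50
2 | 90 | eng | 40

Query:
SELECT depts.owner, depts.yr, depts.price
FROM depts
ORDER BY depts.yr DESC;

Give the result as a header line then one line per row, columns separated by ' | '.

== RESULT ==
depts.owner | depts.yr | depts.price
carol | 10 | 7
carol | 4 | 30
carol | 2 | 5

Derivation:
After SELECT (3 rows):
depts.owner | depts.yr | depts.price
carol | 10 | 7
carol | 2 | 5
carol | 4 | 30
After ORDER BY (3 rows):
depts.owner | depts.yr | depts.price
carol | 10 | 7
carol | 4 | 30
carol | 2 | 5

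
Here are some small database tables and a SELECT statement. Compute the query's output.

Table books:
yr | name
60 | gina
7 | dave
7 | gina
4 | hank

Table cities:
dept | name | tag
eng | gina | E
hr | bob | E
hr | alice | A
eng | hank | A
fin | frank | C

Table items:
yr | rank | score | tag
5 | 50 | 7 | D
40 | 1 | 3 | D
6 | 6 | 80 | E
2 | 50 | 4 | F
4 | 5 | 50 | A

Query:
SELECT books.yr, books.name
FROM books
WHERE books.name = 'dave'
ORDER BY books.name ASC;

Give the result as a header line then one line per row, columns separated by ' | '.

== RESULT ==
books.yr | books.name
7 | dave

Derivation:
After WHERE (1 rows):
books.yr | books.name
7 | dave
After SELECT (1 rows):
books.yr | books.name
7 | dave
After ORDER BY (1 rows):
books.yr | books.name
7 | dave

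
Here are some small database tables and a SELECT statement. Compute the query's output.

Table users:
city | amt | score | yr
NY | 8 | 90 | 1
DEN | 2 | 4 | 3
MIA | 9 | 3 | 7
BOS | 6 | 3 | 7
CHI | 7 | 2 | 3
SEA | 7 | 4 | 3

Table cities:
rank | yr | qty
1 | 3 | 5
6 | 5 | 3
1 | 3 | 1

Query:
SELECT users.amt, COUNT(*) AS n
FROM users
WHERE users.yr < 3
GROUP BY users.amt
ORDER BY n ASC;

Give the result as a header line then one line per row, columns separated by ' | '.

== RESULT ==
users.amt | n
8 | 1

Derivation:
After WHERE (1 rows):
users.city | users.amt | users.score | users.yr
NY | 8 | 90 | 1
After GROUP BY (1 rows):
users.amt | n
8 | 1
After ORDER BY (1 rows):
users.amt | n
8 | 1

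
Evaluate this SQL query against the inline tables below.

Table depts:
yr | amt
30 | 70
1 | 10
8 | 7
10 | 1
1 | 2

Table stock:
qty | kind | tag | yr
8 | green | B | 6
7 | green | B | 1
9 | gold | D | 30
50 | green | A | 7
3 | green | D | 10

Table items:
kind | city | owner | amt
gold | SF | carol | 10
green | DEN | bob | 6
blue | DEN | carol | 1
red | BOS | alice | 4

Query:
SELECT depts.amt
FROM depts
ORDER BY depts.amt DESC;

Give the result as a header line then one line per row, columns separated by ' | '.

After SELECT (5 rows):
depts.amt
70
10
7
1
2
After ORDER BY (5 rows):
depts.amt
70
10
7
2
1

== RESULT ==
depts.amt
70
10
7
2
1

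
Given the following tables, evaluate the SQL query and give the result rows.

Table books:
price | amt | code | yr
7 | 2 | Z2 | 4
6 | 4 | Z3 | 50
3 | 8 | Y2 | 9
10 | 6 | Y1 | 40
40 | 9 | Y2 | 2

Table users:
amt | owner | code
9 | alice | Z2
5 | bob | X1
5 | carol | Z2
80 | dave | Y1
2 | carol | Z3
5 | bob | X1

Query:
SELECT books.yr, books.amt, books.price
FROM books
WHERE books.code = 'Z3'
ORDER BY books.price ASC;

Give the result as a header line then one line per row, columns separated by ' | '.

After WHERE (1 rows):
books.price | books.amt | books.code | books.yr
6 | 4 | Z3 | 50
After SELECT (1 rows):
books.yr | books.amt | books.price
50 | 4 | 6
After ORDER BY (1 rows):
books.yr | books.amt | books.price
50 | 4 | 6

== RESULT ==
books.yr | books.amt | books.price
50 | 4 | 6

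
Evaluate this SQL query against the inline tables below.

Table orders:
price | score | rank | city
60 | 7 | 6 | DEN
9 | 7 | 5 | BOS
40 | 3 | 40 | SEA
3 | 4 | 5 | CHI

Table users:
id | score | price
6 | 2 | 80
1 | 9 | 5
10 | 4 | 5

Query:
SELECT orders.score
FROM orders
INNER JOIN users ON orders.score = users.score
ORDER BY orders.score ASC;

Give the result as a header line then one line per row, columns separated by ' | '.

After JOIN users (1 rows):
orders.price | orders.score | orders.rank | orders.city | users.id | users.score | users.price
3 | 4 | 5 | CHI | 10 | 4 | 5
After SELECT (1 rows):
orders.score
4
After ORDER BY (1 rows):
orders.score
4

== RESULT ==
orders.score
4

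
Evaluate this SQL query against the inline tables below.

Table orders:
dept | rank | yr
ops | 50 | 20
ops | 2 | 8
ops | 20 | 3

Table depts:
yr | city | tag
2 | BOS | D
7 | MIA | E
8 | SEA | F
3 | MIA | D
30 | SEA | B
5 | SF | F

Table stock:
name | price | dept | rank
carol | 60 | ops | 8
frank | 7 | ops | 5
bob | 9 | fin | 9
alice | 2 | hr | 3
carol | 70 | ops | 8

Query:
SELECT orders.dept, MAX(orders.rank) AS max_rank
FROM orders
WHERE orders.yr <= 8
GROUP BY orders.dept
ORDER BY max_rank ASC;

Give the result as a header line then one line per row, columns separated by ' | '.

After WHERE (2 rows):
orders.dept | orders.rank | orders.yr
ops | 2 | 8
ops | 20 | 3
After GROUP BY (1 rows):
orders.dept | max_rank
ops | 20
After ORDER BY (1 rows):
orders.dept | max_rank
ops | 20

== RESULT ==
orders.dept | max_rank
ops | 20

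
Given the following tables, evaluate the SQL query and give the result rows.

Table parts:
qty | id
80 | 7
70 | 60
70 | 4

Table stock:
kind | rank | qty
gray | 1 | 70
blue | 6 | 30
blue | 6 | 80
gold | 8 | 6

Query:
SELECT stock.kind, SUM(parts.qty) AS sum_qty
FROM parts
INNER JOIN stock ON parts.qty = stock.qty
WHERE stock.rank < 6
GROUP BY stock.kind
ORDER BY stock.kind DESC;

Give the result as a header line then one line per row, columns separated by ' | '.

After JOIN stock (3 rows):
parts.qty | parts.id | stock.kind | stock.rank | stock.qty
80 | 7 | blue | 6 | 80
70 | 60 | gray | 1 | 70
70 | 4 | gray | 1 | 70
After WHERE (2 rows):
parts.qty | parts.id | stock.kind | stock.rank | stock.qty
70 | 60 | gray | 1 | 70
70 | 4 | gray | 1 | 70
After GROUP BY (1 rows):
stock.kind | sum_qty
gray | 140
After ORDER BY (1 rows):
stock.kind | sum_qty
gray | 140

== RESULT ==
stock.kind | sum_qty
gray | 140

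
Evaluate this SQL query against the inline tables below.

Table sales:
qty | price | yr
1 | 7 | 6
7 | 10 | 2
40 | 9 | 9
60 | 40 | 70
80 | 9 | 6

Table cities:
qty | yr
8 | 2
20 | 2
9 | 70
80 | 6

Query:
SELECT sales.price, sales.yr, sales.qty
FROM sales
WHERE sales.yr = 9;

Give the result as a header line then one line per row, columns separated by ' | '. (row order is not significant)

After WHERE (1 rows):
sales.qty | sales.price | sales.yr
40 | 9 | 9
After SELECT (1 rows):
sales.price | sales.yr | sales.qty
9 | 9 | 40

== RESULT ==
sales.price | sales.yr | sales.qty
9 | 9 | 40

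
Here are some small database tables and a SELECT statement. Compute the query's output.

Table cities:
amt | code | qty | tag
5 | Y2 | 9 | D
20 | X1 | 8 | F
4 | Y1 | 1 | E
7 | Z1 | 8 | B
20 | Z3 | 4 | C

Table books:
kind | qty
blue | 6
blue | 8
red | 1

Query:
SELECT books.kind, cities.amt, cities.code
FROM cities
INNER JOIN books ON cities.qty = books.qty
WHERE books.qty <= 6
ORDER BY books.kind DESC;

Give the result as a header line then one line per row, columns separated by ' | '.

After JOIN books (3 rows):
cities.amt | cities.code | cities.qty | cities.tag | books.kind | books.qty
20 | X1 | 8 | F | blue | 8
4 | Y1 | 1 | E | red | 1
7 | Z1 | 8 | B | blue | 8
After WHERE (1 rows):
cities.amt | cities.code | cities.qty | cities.tag | books.kind | books.qty
4 | Y1 | 1 | E | red | 1
After SELECT (1 rows):
books.kind | cities.amt | cities.code
red | 4 | Y1
After ORDER BY (1 rows):
books.kind | cities.amt | cities.code
red | 4 | Y1

== RESULT ==
books.kind | cities.amt | cities.code
red | 4 | Y1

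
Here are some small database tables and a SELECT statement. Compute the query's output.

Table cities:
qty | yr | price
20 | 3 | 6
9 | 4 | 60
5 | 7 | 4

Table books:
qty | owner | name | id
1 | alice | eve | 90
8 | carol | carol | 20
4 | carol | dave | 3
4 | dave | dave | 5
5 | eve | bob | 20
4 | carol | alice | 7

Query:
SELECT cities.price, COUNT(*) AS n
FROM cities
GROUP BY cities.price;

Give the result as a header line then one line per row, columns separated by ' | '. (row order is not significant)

== RESULT ==
cities.price | n
6 | 1
60 | 1
4 | 1

Derivation:
After GROUP BY (3 rows):
cities.price | n
6 | 1
60 | 1
4 | 1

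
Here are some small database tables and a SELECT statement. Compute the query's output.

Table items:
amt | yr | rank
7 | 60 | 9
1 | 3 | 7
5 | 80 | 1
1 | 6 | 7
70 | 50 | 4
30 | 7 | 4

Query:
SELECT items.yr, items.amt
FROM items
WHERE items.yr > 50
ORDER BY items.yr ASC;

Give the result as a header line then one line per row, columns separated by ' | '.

After WHERE (2 rows):
items.amt | items.yr | items.rank
7 | 60 | 9
5 | 80 | 1
After SELECT (2 rows):
items.yr | items.amt
60 | 7
80 | 5
After ORDER BY (2 rows):
items.yr | items.amt
60 | 7
80 | 5

== RESULT ==
items.yr | items.amt
60 | 7
80 | 5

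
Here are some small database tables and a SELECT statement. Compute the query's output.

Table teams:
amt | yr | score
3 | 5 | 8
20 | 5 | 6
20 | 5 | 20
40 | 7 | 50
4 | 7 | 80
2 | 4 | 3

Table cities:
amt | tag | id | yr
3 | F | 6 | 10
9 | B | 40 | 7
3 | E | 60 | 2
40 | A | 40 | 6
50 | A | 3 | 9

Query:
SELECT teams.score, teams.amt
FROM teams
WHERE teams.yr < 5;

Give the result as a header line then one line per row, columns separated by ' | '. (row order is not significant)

== RESULT ==
teams.score | teams.amt
3 | 2

Derivation:
After WHERE (1 rows):
teams.amt | teams.yr | teams.score
2 | 4 | 3
After SELECT (1 rows):
teams.score | teams.amt
3 | 2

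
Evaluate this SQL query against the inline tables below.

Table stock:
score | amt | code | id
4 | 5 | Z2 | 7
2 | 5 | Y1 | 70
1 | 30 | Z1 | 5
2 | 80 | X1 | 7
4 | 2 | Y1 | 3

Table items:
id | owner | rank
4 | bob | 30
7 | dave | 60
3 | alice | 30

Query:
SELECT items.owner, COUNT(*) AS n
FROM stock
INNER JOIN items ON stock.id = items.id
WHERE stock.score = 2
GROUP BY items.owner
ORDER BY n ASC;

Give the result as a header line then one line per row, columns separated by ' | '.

After JOIN items (3 rows):
stock.score | stock.amt | stock.code | stock.id | items.id | items.owner | items.rank
4 | 5 | Z2 | 7 | 7 | dave | 60
2 | 80 | X1 | 7 | 7 | dave | 60
4 | 2 | Y1 | 3 | 3 | alice | 30
After WHERE (1 rows):
stock.score | stock.amt | stock.code | stock.id | items.id | items.owner | items.rank
2 | 80 | X1 | 7 | 7 | dave | 60
After GROUP BY (1 rows):
items.owner | n
dave | 1
After ORDER BY (1 rows):
items.owner | n
dave | 1

== RESULT ==
items.owner | n
dave | 1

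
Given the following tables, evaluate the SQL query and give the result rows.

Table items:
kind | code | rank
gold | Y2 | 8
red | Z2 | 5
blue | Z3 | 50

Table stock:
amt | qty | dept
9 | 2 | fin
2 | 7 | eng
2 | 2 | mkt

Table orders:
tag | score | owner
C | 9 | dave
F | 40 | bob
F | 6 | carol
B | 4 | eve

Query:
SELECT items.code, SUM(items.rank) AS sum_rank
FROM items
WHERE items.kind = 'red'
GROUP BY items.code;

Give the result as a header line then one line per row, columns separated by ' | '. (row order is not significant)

After WHERE (1 rows):
items.kind | items.code | items.rank
red | Z2 | 5
After GROUP BY (1 rows):
items.code | sum_rank
Z2 | 5

== RESULT ==
items.code | sum_rank
Z2 | 5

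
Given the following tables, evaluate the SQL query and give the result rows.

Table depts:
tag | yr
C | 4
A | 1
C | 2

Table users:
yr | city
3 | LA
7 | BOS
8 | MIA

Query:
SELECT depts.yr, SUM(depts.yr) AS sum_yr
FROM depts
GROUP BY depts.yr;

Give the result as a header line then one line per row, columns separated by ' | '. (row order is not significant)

After GROUP BY (3 rows):
depts.yr | sum_yr
4 | 4
1 | 1
2 | 2

== RESULT ==
depts.yr | sum_yr
4 | 4
1 | 1
2 | 2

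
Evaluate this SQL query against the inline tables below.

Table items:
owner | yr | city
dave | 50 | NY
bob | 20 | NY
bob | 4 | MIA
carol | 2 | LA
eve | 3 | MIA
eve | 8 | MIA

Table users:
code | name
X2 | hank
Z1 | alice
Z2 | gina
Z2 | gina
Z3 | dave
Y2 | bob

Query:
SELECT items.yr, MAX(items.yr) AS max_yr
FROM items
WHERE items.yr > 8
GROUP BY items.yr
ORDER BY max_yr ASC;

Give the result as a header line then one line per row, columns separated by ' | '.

== RESULT ==
items.yr | max_yr
20 | 20
50 | 50

Derivation:
After WHERE (2 rows):
items.owner | items.yr | items.city
dave | 50 | NY
bob | 20 | NY
After GROUP BY (2 rows):
items.yr | max_yr
50 | 50
20 | 20
After ORDER BY (2 rows):
items.yr | max_yr
20 | 20
50 | 50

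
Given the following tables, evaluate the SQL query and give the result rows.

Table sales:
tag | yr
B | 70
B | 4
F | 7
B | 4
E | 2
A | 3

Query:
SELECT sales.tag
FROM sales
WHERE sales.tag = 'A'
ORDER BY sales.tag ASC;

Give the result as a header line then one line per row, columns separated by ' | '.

After WHERE (1 rows):
sales.tag | sales.yr
A | 3
After SELECT (1 rows):
sales.tag
A
After ORDER BY (1 rows):
sales.tag
A

== RESULT ==
sales.tag
A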